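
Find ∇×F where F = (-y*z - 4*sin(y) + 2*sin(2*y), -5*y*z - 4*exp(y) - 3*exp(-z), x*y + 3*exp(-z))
(x + 5*y - 3*exp(-z), -2*y, z + 4*cos(y) - 4*cos(2*y))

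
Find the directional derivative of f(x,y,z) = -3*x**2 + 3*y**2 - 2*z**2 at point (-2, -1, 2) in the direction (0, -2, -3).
36*sqrt(13)/13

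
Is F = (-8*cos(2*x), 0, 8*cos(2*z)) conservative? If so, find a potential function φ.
Yes, F is conservative. φ = -4*sin(2*x) + 4*sin(2*z)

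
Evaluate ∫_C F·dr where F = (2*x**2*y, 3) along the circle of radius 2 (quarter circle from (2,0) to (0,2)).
6 - 2*pi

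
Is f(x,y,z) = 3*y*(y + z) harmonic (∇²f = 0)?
No, ∇²f = 6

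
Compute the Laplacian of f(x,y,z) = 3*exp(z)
3*exp(z)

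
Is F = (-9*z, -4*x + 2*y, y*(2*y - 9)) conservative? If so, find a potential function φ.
No, ∇×F = (4*y - 9, -9, -4) ≠ 0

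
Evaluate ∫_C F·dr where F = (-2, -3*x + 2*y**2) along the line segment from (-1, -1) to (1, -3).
-64/3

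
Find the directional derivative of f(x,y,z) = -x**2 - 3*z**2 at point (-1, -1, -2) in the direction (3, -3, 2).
15*sqrt(22)/11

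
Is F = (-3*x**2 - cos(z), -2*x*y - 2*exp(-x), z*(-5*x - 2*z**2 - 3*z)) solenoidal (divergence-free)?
No, ∇·F = -13*x - 6*z**2 - 6*z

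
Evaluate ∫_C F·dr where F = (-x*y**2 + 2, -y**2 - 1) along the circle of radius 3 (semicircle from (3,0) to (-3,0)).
-12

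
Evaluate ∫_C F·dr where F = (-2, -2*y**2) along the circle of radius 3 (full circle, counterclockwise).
0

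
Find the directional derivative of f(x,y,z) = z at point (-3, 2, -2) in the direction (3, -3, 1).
sqrt(19)/19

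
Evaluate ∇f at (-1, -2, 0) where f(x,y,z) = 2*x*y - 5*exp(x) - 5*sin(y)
(-4 - 5*exp(-1), -2 - 5*cos(2), 0)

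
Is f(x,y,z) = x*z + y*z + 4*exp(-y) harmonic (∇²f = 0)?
No, ∇²f = 4*exp(-y)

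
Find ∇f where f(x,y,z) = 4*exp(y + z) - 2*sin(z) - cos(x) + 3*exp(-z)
(sin(x), 4*exp(y + z), 4*exp(y + z) - 2*cos(z) - 3*exp(-z))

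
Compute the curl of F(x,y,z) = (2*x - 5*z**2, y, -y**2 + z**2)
(-2*y, -10*z, 0)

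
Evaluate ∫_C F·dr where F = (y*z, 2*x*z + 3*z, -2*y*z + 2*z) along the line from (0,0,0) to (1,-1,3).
15/2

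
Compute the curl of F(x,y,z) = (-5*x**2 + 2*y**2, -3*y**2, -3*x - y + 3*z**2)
(-1, 3, -4*y)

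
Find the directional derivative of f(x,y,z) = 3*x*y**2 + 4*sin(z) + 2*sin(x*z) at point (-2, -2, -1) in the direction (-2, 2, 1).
4*cos(1)/3 + 8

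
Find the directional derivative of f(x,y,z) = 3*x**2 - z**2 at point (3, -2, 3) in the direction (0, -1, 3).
-9*sqrt(10)/5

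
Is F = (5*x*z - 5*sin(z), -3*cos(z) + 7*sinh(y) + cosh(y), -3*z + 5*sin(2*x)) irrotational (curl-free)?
No, ∇×F = (-3*sin(z), 5*x - 10*cos(2*x) - 5*cos(z), 0)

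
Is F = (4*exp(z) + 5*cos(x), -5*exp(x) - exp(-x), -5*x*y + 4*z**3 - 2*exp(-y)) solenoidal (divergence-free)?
No, ∇·F = 12*z**2 - 5*sin(x)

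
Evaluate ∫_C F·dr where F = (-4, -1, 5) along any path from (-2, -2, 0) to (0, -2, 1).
-3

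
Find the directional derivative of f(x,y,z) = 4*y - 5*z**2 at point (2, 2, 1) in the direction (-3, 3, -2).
16*sqrt(22)/11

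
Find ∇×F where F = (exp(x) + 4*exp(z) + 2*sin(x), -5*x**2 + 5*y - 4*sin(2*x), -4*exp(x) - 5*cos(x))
(0, 4*exp(x) + 4*exp(z) - 5*sin(x), -10*x - 8*cos(2*x))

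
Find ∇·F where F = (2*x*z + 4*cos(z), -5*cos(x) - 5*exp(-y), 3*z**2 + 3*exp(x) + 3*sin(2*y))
8*z + 5*exp(-y)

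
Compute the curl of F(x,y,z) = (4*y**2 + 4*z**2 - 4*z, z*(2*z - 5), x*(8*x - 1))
(5 - 4*z, -16*x + 8*z - 3, -8*y)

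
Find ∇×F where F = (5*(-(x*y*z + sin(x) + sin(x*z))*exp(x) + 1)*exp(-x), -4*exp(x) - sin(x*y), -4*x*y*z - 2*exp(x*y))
(2*x*(-2*z - exp(x*y)), -5*x*y - 5*x*cos(x*z) + 4*y*z + 2*y*exp(x*y), 5*x*z - y*cos(x*y) - 4*exp(x))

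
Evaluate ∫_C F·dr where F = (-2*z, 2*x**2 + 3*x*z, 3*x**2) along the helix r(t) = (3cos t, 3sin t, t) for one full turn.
3*pi*(5 + 9*pi)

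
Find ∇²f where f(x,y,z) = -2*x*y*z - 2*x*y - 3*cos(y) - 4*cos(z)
3*cos(y) + 4*cos(z)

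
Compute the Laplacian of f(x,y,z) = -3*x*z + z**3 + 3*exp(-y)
6*z + 3*exp(-y)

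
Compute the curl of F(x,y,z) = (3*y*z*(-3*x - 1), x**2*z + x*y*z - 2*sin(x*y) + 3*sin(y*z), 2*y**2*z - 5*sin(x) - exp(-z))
(-x**2 - x*y + 4*y*z - 3*y*cos(y*z), -9*x*y - 3*y + 5*cos(x), 11*x*z + y*z - 2*y*cos(x*y) + 3*z)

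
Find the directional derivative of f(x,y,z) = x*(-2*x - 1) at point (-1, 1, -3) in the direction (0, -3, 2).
0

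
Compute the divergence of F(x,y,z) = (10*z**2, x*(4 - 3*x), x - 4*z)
-4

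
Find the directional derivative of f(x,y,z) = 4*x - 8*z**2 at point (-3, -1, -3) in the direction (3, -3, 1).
60*sqrt(19)/19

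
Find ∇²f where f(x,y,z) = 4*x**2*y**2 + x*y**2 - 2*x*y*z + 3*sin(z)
2*x*(4*x + 1) + 8*y**2 - 3*sin(z)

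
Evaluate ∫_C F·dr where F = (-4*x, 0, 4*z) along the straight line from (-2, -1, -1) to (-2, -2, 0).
-2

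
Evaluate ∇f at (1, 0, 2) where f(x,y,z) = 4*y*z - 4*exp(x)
(-4*E, 8, 0)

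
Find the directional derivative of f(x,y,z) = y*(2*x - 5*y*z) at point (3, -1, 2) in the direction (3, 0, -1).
-sqrt(10)/10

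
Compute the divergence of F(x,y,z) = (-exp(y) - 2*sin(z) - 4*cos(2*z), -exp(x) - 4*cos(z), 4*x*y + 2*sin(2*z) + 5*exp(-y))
4*cos(2*z)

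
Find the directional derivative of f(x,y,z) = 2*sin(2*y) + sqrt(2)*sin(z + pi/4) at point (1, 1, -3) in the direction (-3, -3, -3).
-sqrt(6)*sin(pi/4 + 3)/3 - 4*sqrt(3)*cos(2)/3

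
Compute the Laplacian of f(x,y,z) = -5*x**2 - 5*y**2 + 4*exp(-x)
-20 + 4*exp(-x)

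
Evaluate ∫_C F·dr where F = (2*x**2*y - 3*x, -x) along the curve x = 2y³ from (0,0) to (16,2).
22616/5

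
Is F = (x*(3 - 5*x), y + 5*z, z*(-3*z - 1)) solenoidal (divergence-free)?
No, ∇·F = -10*x - 6*z + 3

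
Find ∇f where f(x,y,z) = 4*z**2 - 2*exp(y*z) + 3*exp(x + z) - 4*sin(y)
(3*exp(x + z), -2*z*exp(y*z) - 4*cos(y), -2*y*exp(y*z) + 8*z + 3*exp(x + z))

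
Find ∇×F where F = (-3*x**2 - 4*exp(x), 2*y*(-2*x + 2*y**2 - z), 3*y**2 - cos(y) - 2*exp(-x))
(8*y + sin(y), -2*exp(-x), -4*y)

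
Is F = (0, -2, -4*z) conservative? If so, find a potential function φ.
Yes, F is conservative. φ = -2*y - 2*z**2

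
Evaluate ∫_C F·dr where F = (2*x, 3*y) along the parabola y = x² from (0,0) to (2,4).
28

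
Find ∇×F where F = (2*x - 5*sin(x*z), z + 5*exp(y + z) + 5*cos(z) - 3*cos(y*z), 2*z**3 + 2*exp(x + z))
(-3*y*sin(y*z) - 5*exp(y + z) + 5*sin(z) - 1, -5*x*cos(x*z) - 2*exp(x + z), 0)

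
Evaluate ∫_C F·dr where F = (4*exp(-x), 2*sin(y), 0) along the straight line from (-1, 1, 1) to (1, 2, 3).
-2*cos(2) + 2*cos(1) + 8*sinh(1)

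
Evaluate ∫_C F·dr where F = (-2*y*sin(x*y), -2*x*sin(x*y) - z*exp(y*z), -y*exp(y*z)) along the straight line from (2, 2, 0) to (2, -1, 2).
2*cos(2) - exp(-2) + 1 - 2*cos(4)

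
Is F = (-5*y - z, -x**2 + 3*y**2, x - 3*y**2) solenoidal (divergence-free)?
No, ∇·F = 6*y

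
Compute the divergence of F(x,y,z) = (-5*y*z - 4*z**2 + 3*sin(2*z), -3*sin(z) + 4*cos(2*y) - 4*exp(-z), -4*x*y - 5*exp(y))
-8*sin(2*y)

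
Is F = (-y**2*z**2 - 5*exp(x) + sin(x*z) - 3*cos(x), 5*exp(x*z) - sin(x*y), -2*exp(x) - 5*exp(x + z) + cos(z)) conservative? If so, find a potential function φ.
No, ∇×F = (-5*x*exp(x*z), x*cos(x*z) - 2*y**2*z + 2*exp(x) + 5*exp(x + z), 2*y*z**2 - y*cos(x*y) + 5*z*exp(x*z)) ≠ 0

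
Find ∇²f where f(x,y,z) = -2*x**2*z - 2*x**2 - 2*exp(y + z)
-4*z - 4*exp(y + z) - 4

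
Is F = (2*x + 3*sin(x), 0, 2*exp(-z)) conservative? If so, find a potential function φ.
Yes, F is conservative. φ = x**2 - 3*cos(x) - 2*exp(-z)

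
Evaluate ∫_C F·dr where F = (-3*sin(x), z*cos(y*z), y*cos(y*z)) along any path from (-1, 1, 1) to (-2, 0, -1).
-3*cos(1) + 3*cos(2) - sin(1)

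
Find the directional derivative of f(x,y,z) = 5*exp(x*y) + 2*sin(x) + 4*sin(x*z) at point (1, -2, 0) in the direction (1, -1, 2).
sqrt(6)*(-15 + 2*exp(2)*cos(1) + 8*exp(2))*exp(-2)/6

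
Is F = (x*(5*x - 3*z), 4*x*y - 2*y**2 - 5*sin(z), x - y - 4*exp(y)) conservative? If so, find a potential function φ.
No, ∇×F = (-4*exp(y) + 5*cos(z) - 1, -3*x - 1, 4*y) ≠ 0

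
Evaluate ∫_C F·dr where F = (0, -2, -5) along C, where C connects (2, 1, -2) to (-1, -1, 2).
-16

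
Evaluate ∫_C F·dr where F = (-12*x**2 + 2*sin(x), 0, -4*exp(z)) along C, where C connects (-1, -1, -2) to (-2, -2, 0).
4*exp(-2) - 2*cos(2) + 2*cos(1) + 24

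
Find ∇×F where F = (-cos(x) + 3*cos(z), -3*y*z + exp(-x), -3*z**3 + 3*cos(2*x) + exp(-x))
(3*y, 6*sin(2*x) - 3*sin(z) + exp(-x), -exp(-x))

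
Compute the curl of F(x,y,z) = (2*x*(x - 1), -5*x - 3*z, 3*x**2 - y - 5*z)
(2, -6*x, -5)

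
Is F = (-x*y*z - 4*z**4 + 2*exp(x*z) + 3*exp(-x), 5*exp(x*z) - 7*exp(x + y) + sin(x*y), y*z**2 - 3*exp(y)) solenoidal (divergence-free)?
No, ∇·F = x*cos(x*y) + y*z + 2*z*exp(x*z) - 7*exp(x + y) - 3*exp(-x)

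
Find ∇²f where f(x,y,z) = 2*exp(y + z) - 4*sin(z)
4*exp(y + z) + 4*sin(z)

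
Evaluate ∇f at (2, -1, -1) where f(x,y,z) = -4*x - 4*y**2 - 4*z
(-4, 8, -4)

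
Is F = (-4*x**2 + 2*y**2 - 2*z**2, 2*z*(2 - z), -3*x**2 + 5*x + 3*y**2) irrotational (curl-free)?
No, ∇×F = (6*y + 4*z - 4, 6*x - 4*z - 5, -4*y)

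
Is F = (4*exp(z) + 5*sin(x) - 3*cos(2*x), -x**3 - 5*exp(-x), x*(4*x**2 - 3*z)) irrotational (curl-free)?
No, ∇×F = (0, -12*x**2 + 3*z + 4*exp(z), -3*x**2 + 5*exp(-x))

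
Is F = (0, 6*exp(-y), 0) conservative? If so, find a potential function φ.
Yes, F is conservative. φ = -6*exp(-y)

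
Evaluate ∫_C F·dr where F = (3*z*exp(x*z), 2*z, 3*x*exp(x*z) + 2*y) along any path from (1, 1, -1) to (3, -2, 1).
-2 - 3*exp(-1) + 3*exp(3)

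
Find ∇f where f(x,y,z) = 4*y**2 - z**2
(0, 8*y, -2*z)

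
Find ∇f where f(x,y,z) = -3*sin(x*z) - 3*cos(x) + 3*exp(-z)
(-3*z*cos(x*z) + 3*sin(x), 0, -3*x*cos(x*z) - 3*exp(-z))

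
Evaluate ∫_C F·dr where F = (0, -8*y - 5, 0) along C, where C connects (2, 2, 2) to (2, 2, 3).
0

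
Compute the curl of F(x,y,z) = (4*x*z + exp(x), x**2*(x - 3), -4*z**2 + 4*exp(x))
(0, 4*x - 4*exp(x), 3*x*(x - 2))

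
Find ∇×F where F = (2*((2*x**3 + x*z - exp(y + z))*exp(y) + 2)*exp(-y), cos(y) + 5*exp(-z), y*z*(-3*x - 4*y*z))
(-3*x*z - 8*y*z**2 + 5*exp(-z), 2*x + 3*y*z - 2*exp(y + z), 2*(exp(2*y + z) + 2)*exp(-y))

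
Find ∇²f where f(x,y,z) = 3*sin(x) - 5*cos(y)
-3*sin(x) + 5*cos(y)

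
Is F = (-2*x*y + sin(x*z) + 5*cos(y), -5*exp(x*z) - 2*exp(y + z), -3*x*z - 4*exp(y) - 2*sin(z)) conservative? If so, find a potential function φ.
No, ∇×F = (5*x*exp(x*z) - 4*exp(y) + 2*exp(y + z), x*cos(x*z) + 3*z, 2*x - 5*z*exp(x*z) + 5*sin(y)) ≠ 0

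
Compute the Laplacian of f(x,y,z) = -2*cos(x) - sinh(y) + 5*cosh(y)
2*cos(x) - sinh(y) + 5*cosh(y)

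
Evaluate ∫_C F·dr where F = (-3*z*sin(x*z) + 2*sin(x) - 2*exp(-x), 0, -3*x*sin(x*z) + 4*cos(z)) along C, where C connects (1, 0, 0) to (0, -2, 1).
-2*exp(-1) + 2*cos(1) + 4*sin(1)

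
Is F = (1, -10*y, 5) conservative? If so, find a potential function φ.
Yes, F is conservative. φ = x - 5*y**2 + 5*z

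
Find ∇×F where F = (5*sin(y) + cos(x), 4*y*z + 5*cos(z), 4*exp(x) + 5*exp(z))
(-4*y + 5*sin(z), -4*exp(x), -5*cos(y))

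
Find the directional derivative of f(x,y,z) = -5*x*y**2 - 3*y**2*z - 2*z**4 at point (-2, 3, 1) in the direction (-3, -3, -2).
79*sqrt(22)/22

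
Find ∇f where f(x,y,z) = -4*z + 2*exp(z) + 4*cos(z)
(0, 0, 2*exp(z) - 4*sin(z) - 4)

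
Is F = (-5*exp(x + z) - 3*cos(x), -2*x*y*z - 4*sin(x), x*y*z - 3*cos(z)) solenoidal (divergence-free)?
No, ∇·F = x*y - 2*x*z - 5*exp(x + z) + 3*sin(x) + 3*sin(z)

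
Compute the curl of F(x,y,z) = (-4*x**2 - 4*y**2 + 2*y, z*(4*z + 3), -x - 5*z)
(-8*z - 3, 1, 8*y - 2)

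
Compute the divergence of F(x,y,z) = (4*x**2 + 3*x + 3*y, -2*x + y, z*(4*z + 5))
8*x + 8*z + 9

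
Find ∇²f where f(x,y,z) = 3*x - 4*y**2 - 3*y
-8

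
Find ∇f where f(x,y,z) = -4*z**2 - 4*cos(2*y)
(0, 8*sin(2*y), -8*z)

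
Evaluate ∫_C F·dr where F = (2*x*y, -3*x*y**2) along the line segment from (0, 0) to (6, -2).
-12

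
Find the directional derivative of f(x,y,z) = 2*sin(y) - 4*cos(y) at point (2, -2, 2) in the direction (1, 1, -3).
2*sqrt(11)*(-2*sin(2) + cos(2))/11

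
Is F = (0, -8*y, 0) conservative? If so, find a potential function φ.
Yes, F is conservative. φ = -4*y**2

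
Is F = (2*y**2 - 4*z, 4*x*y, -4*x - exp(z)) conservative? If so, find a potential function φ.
Yes, F is conservative. φ = 2*x*y**2 - 4*x*z - exp(z)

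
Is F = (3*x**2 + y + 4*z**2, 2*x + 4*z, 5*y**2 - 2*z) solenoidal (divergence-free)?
No, ∇·F = 6*x - 2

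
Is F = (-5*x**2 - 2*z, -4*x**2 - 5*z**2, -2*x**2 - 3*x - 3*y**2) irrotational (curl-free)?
No, ∇×F = (-6*y + 10*z, 4*x + 1, -8*x)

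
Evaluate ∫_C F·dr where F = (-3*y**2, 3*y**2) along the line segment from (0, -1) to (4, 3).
0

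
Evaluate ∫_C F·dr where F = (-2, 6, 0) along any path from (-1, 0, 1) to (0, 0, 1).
-2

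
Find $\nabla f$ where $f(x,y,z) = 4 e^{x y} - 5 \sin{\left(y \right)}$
(4*y*exp(x*y), 4*x*exp(x*y) - 5*cos(y), 0)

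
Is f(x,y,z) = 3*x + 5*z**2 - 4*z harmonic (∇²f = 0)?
No, ∇²f = 10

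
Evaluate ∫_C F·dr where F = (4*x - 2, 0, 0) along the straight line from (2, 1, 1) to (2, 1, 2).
0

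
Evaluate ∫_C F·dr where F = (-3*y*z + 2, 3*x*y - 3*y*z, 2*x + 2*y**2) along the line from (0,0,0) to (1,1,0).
3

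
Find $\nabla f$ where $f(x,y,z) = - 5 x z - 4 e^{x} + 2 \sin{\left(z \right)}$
(-5*z - 4*exp(x), 0, -5*x + 2*cos(z))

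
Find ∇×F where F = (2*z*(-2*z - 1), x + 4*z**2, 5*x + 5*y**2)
(10*y - 8*z, -8*z - 7, 1)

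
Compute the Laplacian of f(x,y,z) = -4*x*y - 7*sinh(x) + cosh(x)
-7*sinh(x) + cosh(x)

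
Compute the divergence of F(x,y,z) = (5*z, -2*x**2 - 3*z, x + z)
1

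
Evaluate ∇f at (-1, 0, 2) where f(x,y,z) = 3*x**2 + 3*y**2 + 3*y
(-6, 3, 0)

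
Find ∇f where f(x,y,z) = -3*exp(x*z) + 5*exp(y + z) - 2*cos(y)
(-3*z*exp(x*z), 5*exp(y + z) + 2*sin(y), -3*x*exp(x*z) + 5*exp(y + z))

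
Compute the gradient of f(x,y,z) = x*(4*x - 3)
(8*x - 3, 0, 0)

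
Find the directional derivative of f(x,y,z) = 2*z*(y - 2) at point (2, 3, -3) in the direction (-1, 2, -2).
-16/3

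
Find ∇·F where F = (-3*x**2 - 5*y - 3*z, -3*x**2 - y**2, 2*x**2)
-6*x - 2*y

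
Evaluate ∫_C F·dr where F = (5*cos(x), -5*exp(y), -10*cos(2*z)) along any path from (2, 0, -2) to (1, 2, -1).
-5*exp(2) - 5*sin(4) + 5*sin(1) + 5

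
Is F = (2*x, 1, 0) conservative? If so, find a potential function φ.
Yes, F is conservative. φ = x**2 + y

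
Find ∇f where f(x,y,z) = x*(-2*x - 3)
(-4*x - 3, 0, 0)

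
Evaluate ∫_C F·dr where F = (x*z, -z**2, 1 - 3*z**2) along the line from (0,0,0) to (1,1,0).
0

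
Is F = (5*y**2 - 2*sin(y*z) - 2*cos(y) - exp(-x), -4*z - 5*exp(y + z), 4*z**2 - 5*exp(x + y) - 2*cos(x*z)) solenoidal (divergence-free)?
No, ∇·F = 2*x*sin(x*z) + 8*z - 5*exp(y + z) + exp(-x)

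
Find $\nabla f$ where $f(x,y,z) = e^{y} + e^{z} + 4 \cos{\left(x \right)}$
(-4*sin(x), exp(y), exp(z))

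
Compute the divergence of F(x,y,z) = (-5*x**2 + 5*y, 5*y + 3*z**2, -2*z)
3 - 10*x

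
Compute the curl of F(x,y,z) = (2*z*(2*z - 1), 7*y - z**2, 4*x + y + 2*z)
(2*z + 1, 8*z - 6, 0)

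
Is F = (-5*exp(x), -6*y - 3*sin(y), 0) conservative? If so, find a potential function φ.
Yes, F is conservative. φ = -3*y**2 - 5*exp(x) + 3*cos(y)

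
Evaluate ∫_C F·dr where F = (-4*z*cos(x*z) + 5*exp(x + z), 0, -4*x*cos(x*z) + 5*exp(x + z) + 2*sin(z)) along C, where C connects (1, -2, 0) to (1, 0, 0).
0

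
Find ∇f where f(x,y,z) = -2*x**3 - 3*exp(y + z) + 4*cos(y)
(-6*x**2, -3*exp(y + z) - 4*sin(y), -3*exp(y + z))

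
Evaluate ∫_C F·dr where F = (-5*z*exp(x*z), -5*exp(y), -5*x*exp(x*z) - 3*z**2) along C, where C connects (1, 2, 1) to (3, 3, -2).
-5*exp(3) - 5*exp(-6) + 9 + 5*E + 5*exp(2)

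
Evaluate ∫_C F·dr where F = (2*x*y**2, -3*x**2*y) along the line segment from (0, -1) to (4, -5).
-80/3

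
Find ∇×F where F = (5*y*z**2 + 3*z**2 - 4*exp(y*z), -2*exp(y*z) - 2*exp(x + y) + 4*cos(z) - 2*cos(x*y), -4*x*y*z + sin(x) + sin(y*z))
(-4*x*z + 2*y*exp(y*z) + z*cos(y*z) + 4*sin(z), 14*y*z - 4*y*exp(y*z) + 6*z - cos(x), 2*y*sin(x*y) - 5*z**2 + 4*z*exp(y*z) - 2*exp(x + y))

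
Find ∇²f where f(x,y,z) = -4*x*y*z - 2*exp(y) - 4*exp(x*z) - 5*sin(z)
-4*x**2*exp(x*z) - 4*z**2*exp(x*z) - 2*exp(y) + 5*sin(z)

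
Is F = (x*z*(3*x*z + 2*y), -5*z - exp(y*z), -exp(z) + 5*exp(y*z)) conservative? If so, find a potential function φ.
No, ∇×F = (y*exp(y*z) + 5*z*exp(y*z) + 5, 2*x*(3*x*z + y), -2*x*z) ≠ 0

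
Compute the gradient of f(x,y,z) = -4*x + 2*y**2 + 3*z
(-4, 4*y, 3)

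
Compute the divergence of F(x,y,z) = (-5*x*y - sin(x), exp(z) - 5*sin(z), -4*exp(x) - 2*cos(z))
-5*y + 2*sin(z) - cos(x)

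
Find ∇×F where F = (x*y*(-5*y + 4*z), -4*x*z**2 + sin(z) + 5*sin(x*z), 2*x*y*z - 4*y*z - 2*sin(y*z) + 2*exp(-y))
(10*x*z - 5*x*cos(x*z) - 2*z*cos(y*z) - 4*z - cos(z) - 2*exp(-y), 2*y*(2*x - z), 10*x*y - 4*x*z - 4*z**2 + 5*z*cos(x*z))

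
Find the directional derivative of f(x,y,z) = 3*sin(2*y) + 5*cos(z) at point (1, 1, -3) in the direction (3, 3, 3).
sqrt(3)*(6*cos(2) + 5*sin(3))/3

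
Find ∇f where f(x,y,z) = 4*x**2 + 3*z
(8*x, 0, 3)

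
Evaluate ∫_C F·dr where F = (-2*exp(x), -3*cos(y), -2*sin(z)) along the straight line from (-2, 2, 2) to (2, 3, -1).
-2*exp(2) - 3*sin(3) + 2*exp(-2) - 2*cos(2) + 2*cos(1) + 3*sin(2)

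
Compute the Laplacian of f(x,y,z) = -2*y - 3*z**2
-6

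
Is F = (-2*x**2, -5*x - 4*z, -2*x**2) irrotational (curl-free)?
No, ∇×F = (4, 4*x, -5)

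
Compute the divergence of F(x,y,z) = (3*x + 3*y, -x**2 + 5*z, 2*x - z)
2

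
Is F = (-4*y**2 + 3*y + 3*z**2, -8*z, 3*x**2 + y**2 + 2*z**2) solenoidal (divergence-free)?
No, ∇·F = 4*z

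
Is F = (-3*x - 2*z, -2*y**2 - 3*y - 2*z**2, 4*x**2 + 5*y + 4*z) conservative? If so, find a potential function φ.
No, ∇×F = (4*z + 5, -8*x - 2, 0) ≠ 0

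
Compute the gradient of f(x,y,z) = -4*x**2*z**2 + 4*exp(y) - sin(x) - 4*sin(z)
(-8*x*z**2 - cos(x), 4*exp(y), -8*x**2*z - 4*cos(z))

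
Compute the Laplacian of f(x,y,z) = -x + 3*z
0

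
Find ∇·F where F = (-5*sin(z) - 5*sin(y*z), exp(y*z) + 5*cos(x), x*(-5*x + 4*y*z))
4*x*y + z*exp(y*z)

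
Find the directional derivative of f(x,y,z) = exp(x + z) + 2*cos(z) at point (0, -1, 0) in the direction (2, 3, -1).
sqrt(14)/14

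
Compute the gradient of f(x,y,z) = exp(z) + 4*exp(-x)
(-4*exp(-x), 0, exp(z))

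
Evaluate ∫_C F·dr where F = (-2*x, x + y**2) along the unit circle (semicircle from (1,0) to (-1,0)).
pi/2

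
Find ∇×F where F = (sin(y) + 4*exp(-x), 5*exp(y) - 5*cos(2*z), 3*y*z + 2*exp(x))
(3*z - 10*sin(2*z), -2*exp(x), -cos(y))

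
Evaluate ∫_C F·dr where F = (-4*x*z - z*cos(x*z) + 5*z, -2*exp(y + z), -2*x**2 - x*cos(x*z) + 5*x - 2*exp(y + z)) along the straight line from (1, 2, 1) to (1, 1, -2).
-9 - 2*exp(-1) + sin(1) + sin(2) + 2*exp(3)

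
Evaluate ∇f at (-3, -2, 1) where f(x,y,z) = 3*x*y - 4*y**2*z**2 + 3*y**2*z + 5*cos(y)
(-6, -5 + 5*sin(2), -20)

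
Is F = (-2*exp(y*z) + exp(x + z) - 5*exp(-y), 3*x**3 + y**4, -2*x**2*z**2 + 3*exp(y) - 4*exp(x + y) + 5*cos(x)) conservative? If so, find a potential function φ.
No, ∇×F = ((3 - 4*exp(x))*exp(y), 4*x*z**2 - 2*y*exp(y*z) + 4*exp(x + y) + exp(x + z) + 5*sin(x), 9*x**2 + 2*z*exp(y*z) - 5*exp(-y)) ≠ 0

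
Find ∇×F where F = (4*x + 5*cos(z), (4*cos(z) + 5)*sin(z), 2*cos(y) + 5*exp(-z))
(-2*sin(y) - 5*cos(z) - 4*cos(2*z), -5*sin(z), 0)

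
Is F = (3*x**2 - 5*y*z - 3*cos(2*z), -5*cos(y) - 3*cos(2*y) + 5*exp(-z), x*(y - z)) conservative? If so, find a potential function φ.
No, ∇×F = (x + 5*exp(-z), -6*y + z + 6*sin(2*z), 5*z) ≠ 0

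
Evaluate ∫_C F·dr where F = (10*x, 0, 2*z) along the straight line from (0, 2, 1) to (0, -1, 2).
3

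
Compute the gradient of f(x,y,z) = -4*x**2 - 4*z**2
(-8*x, 0, -8*z)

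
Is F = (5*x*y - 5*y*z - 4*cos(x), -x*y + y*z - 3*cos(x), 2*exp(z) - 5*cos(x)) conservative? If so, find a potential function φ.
No, ∇×F = (-y, -5*y - 5*sin(x), -5*x - y + 5*z + 3*sin(x)) ≠ 0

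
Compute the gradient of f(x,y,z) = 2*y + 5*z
(0, 2, 5)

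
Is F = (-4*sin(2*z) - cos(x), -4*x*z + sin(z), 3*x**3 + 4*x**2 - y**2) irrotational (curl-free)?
No, ∇×F = (4*x - 2*y - cos(z), -9*x**2 - 8*x - 8*cos(2*z), -4*z)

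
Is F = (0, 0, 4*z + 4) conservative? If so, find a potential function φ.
Yes, F is conservative. φ = 2*z*(z + 2)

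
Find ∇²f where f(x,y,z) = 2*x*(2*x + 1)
8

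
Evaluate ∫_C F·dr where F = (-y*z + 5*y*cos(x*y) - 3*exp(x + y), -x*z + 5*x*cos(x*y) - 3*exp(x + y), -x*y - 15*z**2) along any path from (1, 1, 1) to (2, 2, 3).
-3*exp(4) - 141 - 5*sin(1) + 5*sin(4) + 3*exp(2)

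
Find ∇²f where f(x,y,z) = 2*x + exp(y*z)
(y**2 + z**2)*exp(y*z)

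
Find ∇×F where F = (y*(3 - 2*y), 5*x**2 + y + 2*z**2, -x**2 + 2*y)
(2 - 4*z, 2*x, 10*x + 4*y - 3)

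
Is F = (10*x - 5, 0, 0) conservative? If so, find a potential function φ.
Yes, F is conservative. φ = 5*x*(x - 1)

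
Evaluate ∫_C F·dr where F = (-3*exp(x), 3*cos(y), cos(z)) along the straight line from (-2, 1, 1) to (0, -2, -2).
-4*sin(2) - 4*sin(1) - 3 + 3*exp(-2)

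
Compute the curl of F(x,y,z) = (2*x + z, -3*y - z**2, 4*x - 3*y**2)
(-6*y + 2*z, -3, 0)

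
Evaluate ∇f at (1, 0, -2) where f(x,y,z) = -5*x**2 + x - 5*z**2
(-9, 0, 20)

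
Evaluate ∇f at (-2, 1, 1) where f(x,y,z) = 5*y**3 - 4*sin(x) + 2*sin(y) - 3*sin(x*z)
(-7*cos(2), 2*cos(1) + 15, 6*cos(2))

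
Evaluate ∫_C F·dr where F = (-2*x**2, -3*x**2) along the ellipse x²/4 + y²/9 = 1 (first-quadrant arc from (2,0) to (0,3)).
-56/3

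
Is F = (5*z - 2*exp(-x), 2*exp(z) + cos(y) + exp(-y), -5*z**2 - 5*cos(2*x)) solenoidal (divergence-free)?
No, ∇·F = -10*z - sin(y) - exp(-y) + 2*exp(-x)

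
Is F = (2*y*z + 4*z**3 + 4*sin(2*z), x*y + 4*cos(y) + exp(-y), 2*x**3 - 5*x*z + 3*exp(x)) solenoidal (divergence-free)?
No, ∇·F = -4*x - 4*sin(y) - exp(-y)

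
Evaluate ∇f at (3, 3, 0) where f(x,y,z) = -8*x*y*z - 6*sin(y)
(0, -6*cos(3), -72)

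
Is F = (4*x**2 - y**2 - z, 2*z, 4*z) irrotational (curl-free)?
No, ∇×F = (-2, -1, 2*y)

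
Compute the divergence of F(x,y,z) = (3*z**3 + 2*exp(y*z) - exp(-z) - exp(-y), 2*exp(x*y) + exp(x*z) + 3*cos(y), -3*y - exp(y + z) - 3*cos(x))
2*x*exp(x*y) - exp(y + z) - 3*sin(y)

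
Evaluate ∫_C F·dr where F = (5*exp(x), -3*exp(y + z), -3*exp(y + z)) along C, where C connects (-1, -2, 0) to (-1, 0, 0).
-3 + 3*exp(-2)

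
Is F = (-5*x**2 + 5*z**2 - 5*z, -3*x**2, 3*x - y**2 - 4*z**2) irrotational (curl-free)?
No, ∇×F = (-2*y, 10*z - 8, -6*x)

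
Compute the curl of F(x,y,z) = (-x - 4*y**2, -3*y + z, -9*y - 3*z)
(-10, 0, 8*y)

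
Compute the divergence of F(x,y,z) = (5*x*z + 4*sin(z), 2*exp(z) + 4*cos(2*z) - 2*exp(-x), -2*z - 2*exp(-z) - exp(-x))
5*z - 2 + 2*exp(-z)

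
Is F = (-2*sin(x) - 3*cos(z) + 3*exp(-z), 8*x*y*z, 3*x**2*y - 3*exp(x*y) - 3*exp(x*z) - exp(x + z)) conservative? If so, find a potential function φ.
No, ∇×F = (x*(3*x - 8*y - 3*exp(x*y)), -6*x*y + 3*y*exp(x*y) + 3*z*exp(x*z) + exp(x + z) + 3*sin(z) - 3*exp(-z), 8*y*z) ≠ 0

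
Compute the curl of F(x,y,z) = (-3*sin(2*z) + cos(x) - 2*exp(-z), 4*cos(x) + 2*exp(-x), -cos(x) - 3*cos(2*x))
(0, -sin(x) - 6*sin(2*x) - 6*cos(2*z) + 2*exp(-z), -4*sin(x) - 2*exp(-x))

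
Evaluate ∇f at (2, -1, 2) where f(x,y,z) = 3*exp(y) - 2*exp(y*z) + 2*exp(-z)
(0, (-4 + 3*E)*exp(-2), 0)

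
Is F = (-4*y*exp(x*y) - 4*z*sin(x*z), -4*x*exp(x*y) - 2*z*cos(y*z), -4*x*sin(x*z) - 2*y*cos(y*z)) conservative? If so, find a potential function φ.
Yes, F is conservative. φ = -4*exp(x*y) - 2*sin(y*z) + 4*cos(x*z)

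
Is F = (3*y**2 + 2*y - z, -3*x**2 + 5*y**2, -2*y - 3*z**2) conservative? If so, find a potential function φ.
No, ∇×F = (-2, -1, -6*x - 6*y - 2) ≠ 0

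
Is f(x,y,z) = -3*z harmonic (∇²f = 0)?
Yes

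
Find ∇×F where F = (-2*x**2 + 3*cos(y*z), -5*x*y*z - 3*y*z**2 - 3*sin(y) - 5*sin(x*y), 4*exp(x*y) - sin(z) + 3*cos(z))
(5*x*y + 4*x*exp(x*y) + 6*y*z, -y*(4*exp(x*y) + 3*sin(y*z)), -5*y*z - 5*y*cos(x*y) + 3*z*sin(y*z))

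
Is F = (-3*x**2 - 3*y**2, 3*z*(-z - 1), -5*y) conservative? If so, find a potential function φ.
No, ∇×F = (6*z - 2, 0, 6*y) ≠ 0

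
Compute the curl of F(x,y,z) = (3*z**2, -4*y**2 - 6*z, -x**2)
(6, 2*x + 6*z, 0)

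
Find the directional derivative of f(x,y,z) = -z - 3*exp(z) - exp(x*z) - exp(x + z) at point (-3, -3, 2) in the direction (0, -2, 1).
sqrt(5)*(-3*exp(8) - exp(6) - exp(5) + 3)*exp(-6)/5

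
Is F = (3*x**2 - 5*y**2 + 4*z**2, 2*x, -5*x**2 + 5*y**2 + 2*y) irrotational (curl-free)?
No, ∇×F = (10*y + 2, 10*x + 8*z, 10*y + 2)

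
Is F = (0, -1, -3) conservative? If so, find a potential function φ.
Yes, F is conservative. φ = -y - 3*z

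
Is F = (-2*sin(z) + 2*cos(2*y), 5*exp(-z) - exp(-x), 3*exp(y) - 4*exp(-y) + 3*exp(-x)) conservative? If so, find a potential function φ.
No, ∇×F = (3*exp(y) + 5*exp(-z) + 4*exp(-y), -2*cos(z) + 3*exp(-x), 4*sin(2*y) + exp(-x)) ≠ 0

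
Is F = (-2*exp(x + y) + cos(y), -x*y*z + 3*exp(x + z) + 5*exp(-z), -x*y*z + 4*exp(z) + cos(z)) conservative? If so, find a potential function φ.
No, ∇×F = (x*y - x*z - 3*exp(x + z) + 5*exp(-z), y*z, -y*z + 2*exp(x + y) + 3*exp(x + z) + sin(y)) ≠ 0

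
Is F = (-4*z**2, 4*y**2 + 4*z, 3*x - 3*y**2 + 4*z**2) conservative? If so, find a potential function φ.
No, ∇×F = (-6*y - 4, -8*z - 3, 0) ≠ 0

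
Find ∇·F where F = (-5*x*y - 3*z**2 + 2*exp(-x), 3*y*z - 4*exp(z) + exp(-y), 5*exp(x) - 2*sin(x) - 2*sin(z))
-5*y + 3*z - 2*cos(z) - exp(-y) - 2*exp(-x)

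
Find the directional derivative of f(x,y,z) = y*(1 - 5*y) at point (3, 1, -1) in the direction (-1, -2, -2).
6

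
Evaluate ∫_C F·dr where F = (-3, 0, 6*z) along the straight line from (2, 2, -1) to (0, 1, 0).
3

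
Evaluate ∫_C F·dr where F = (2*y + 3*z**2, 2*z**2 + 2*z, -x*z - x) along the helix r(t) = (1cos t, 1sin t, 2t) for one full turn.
6*pi*(5 + 8*pi)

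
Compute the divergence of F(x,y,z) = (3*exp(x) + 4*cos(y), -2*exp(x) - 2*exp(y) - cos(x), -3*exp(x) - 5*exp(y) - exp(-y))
3*exp(x) - 2*exp(y)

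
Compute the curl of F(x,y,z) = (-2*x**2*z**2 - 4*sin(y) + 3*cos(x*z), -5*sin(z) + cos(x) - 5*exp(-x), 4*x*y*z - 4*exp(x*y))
(4*x*z - 4*x*exp(x*y) + 5*cos(z), -4*x**2*z - 3*x*sin(x*z) - 4*y*z + 4*y*exp(x*y), -sin(x) + 4*cos(y) + 5*exp(-x))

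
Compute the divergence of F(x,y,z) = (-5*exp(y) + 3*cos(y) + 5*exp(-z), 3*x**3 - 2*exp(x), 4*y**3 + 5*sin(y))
0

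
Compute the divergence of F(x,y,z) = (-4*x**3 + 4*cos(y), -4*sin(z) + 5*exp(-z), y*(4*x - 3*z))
-12*x**2 - 3*y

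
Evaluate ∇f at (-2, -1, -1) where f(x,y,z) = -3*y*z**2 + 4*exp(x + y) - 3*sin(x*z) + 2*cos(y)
(3*cos(2) + 4*exp(-3), -3 + 4*exp(-3) + 2*sin(1), -6 + 6*cos(2))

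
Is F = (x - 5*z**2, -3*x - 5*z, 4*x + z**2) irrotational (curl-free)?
No, ∇×F = (5, -10*z - 4, -3)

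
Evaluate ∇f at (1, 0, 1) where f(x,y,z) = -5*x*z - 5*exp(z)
(-5, 0, -5*E - 5)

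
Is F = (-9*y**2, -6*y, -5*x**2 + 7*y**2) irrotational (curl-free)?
No, ∇×F = (14*y, 10*x, 18*y)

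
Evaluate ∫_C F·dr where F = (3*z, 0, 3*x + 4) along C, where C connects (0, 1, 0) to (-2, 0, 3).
-6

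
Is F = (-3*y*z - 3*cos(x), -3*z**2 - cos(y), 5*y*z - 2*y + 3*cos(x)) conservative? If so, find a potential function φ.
No, ∇×F = (11*z - 2, -3*y + 3*sin(x), 3*z) ≠ 0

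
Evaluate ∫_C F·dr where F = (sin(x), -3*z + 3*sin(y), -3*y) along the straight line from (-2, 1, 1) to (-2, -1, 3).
12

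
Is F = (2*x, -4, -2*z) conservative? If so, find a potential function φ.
Yes, F is conservative. φ = x**2 - 4*y - z**2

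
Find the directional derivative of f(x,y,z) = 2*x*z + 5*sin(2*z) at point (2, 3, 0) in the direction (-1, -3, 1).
14*sqrt(11)/11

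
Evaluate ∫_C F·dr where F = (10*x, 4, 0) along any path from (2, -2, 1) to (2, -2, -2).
0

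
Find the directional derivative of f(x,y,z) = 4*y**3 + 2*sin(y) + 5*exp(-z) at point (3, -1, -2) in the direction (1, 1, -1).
sqrt(3)*(2*cos(1) + 12 + 5*exp(2))/3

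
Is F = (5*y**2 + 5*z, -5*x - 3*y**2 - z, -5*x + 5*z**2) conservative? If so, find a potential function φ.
No, ∇×F = (1, 10, -10*y - 5) ≠ 0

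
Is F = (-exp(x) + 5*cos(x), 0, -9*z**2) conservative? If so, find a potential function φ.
Yes, F is conservative. φ = -3*z**3 - exp(x) + 5*sin(x)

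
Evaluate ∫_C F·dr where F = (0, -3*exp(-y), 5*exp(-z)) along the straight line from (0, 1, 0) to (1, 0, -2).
-5*exp(2) - 3*exp(-1) + 8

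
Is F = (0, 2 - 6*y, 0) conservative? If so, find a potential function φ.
Yes, F is conservative. φ = y*(2 - 3*y)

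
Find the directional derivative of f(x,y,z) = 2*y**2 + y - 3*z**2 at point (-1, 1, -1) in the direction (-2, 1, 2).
17/3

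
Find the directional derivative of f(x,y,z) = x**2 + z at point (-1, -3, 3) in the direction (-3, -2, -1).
5*sqrt(14)/14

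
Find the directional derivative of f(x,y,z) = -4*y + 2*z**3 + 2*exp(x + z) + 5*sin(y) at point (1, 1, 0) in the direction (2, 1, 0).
sqrt(5)*(-4 + 5*cos(1) + 4*E)/5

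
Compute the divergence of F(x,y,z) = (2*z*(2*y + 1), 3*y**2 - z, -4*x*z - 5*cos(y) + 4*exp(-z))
-4*x + 6*y - 4*exp(-z)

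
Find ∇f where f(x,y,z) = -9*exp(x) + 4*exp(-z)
(-9*exp(x), 0, -4*exp(-z))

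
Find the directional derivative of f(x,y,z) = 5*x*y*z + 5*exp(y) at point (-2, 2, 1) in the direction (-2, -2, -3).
10*sqrt(17)*(6 - exp(2))/17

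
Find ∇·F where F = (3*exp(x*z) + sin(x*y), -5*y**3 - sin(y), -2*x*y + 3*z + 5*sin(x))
-15*y**2 + y*cos(x*y) + 3*z*exp(x*z) - cos(y) + 3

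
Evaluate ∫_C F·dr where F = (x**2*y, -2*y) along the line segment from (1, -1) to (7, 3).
202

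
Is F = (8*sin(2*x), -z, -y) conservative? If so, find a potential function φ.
Yes, F is conservative. φ = -y*z - 4*cos(2*x)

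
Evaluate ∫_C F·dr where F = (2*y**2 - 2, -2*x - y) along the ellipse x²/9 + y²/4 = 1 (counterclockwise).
-12*pi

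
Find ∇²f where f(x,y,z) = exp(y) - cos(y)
exp(y) + cos(y)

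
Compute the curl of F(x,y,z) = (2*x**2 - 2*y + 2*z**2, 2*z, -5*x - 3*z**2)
(-2, 4*z + 5, 2)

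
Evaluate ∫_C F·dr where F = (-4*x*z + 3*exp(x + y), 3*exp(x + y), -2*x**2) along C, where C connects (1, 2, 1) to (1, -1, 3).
-3*exp(3) - 1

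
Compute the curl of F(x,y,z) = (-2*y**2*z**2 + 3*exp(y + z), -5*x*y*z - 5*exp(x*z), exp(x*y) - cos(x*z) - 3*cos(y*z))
(5*x*y + x*exp(x*y) + 5*x*exp(x*z) + 3*z*sin(y*z), -4*y**2*z - y*exp(x*y) - z*sin(x*z) + 3*exp(y + z), 4*y*z**2 - 5*y*z - 5*z*exp(x*z) - 3*exp(y + z))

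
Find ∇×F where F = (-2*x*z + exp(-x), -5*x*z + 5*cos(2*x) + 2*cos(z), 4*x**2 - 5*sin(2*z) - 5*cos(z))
(5*x + 2*sin(z), -10*x, -5*z - 10*sin(2*x))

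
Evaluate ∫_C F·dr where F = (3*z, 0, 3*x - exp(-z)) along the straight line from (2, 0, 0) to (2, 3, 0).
0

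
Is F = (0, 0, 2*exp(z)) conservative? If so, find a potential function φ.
Yes, F is conservative. φ = 2*exp(z)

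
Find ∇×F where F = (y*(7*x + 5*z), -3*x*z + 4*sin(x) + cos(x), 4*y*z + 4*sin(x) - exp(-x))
(3*x + 4*z, 5*y - 4*cos(x) - exp(-x), -7*x - 8*z - sin(x) + 4*cos(x))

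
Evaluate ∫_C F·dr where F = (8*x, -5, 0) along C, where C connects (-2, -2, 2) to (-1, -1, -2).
-17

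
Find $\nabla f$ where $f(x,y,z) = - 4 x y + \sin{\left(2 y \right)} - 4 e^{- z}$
(-4*y, -4*x + 2*cos(2*y), 4*exp(-z))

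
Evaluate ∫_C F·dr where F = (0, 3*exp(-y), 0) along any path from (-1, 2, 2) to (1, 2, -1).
0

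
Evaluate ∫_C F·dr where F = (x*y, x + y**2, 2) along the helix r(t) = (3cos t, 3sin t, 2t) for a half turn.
17*pi/2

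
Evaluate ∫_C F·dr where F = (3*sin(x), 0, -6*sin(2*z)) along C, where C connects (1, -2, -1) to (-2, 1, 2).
3*cos(4) + 3*cos(1) - 6*cos(2)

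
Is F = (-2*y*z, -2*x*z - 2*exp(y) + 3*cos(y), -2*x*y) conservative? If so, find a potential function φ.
Yes, F is conservative. φ = -2*x*y*z - 2*exp(y) + 3*sin(y)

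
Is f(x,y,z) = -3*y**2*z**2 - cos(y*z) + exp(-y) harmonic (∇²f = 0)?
No, ∇²f = ((y**2*(cos(y*z) - 6) + z**2*cos(y*z) - 6*z**2)*exp(y) + 1)*exp(-y)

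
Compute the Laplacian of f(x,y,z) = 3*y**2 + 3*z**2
12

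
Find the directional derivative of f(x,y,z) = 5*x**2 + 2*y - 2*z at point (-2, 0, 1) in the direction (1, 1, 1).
-20*sqrt(3)/3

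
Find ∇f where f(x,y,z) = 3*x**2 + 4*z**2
(6*x, 0, 8*z)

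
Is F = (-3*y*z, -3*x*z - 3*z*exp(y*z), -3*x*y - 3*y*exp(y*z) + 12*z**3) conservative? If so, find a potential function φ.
Yes, F is conservative. φ = -3*x*y*z + 3*z**4 - 3*exp(y*z)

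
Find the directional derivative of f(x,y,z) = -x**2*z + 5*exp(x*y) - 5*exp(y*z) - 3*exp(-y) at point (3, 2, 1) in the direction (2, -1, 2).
-5*exp(2) - 10 - exp(-2) + 5*exp(6)/3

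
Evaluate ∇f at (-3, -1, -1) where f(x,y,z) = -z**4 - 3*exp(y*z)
(0, 3*E, 4 + 3*E)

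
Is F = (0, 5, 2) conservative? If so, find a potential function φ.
Yes, F is conservative. φ = 5*y + 2*z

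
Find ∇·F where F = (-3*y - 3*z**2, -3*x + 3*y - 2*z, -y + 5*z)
8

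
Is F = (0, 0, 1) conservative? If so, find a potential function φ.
Yes, F is conservative. φ = z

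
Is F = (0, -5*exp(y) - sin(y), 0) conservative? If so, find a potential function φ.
Yes, F is conservative. φ = -5*exp(y) + cos(y)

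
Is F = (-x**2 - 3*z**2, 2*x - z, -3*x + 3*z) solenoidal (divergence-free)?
No, ∇·F = 3 - 2*x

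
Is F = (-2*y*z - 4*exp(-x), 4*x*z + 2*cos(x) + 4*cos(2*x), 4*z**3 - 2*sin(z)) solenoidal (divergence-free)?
No, ∇·F = 12*z**2 - 2*cos(z) + 4*exp(-x)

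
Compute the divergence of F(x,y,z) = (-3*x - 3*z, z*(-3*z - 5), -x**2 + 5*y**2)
-3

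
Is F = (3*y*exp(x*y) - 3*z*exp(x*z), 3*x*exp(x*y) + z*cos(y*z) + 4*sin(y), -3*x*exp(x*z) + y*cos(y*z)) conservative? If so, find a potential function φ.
Yes, F is conservative. φ = 3*exp(x*y) - 3*exp(x*z) + sin(y*z) - 4*cos(y)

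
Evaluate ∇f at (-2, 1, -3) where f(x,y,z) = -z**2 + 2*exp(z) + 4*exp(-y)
(0, -4*exp(-1), 2*exp(-3) + 6)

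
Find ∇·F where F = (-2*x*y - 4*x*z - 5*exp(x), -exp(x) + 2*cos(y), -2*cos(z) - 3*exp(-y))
-2*y - 4*z - 5*exp(x) - 2*sin(y) + 2*sin(z)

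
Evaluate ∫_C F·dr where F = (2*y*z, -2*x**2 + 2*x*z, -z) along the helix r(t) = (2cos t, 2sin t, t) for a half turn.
-pi**2/2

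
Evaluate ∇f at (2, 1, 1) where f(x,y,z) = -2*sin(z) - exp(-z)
(0, 0, -2*cos(1) + exp(-1))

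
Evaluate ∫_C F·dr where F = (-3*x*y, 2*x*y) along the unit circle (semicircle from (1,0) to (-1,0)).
4/3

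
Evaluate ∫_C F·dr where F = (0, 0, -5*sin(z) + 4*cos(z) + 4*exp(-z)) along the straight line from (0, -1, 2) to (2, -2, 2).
0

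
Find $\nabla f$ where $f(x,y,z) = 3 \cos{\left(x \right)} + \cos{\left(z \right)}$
(-3*sin(x), 0, -sin(z))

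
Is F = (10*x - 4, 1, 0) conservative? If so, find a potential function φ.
Yes, F is conservative. φ = 5*x**2 - 4*x + y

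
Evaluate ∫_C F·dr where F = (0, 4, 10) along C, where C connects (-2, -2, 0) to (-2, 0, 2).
28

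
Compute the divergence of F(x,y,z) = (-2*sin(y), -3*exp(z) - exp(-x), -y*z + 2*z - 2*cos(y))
2 - y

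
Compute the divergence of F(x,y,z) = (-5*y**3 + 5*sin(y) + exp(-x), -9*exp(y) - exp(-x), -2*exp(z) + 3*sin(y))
-9*exp(y) - 2*exp(z) - exp(-x)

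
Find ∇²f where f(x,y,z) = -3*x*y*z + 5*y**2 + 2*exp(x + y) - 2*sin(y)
4*exp(x + y) + 2*sin(y) + 10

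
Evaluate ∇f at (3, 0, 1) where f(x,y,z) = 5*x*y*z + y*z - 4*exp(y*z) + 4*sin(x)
(4*cos(3), 12, 0)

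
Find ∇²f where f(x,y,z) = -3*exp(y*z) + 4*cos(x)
-3*y**2*exp(y*z) - 3*z**2*exp(y*z) - 4*cos(x)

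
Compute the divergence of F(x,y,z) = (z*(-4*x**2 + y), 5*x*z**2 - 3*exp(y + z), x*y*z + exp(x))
x*y - 8*x*z - 3*exp(y + z)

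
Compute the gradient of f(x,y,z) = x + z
(1, 0, 1)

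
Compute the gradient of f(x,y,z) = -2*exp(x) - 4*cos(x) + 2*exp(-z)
(-2*exp(x) + 4*sin(x), 0, -2*exp(-z))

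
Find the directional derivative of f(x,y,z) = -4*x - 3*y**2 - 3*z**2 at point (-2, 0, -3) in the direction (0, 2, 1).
18*sqrt(5)/5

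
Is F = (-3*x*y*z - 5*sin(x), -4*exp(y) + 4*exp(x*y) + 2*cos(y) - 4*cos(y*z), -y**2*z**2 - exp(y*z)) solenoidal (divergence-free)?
No, ∇·F = 4*x*exp(x*y) - 2*y**2*z - 3*y*z - y*exp(y*z) + 4*z*sin(y*z) - 4*exp(y) - 2*sin(y) - 5*cos(x)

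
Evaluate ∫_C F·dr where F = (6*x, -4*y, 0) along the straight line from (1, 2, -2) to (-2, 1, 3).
15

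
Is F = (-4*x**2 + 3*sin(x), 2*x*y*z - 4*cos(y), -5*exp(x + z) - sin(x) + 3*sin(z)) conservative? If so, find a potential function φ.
No, ∇×F = (-2*x*y, 5*exp(x + z) + cos(x), 2*y*z) ≠ 0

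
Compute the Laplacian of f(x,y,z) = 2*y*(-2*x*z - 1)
0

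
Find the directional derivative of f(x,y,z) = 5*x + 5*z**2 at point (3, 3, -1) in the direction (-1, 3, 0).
-sqrt(10)/2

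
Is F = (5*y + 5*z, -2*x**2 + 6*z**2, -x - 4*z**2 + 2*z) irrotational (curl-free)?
No, ∇×F = (-12*z, 6, -4*x - 5)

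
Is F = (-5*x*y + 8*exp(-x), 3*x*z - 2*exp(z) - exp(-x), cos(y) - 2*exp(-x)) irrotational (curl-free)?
No, ∇×F = (-3*x + 2*exp(z) - sin(y), -2*exp(-x), 5*x + 3*z + exp(-x))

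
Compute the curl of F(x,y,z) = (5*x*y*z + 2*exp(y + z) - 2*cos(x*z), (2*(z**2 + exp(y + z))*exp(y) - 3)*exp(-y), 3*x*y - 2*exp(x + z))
(3*x - 4*z - 2*exp(y + z), 5*x*y + 2*x*sin(x*z) - 3*y + 2*exp(x + z) + 2*exp(y + z), -5*x*z - 2*exp(y + z))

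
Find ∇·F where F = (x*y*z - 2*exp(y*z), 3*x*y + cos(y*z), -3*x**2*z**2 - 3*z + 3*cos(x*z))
-6*x**2*z - 3*x*sin(x*z) + 3*x + y*z - z*sin(y*z) - 3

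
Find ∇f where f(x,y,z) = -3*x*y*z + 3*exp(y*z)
(-3*y*z, 3*z*(-x + exp(y*z)), 3*y*(-x + exp(y*z)))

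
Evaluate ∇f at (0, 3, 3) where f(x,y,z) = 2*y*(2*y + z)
(0, 30, 6)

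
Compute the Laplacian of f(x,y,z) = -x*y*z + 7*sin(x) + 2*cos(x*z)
-2*x**2*cos(x*z) - 2*z**2*cos(x*z) - 7*sin(x)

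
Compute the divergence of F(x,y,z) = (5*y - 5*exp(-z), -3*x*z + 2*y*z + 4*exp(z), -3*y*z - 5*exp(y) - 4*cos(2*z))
-3*y + 2*z + 8*sin(2*z)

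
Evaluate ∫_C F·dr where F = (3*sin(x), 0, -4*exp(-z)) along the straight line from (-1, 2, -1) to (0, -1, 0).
-4*E + 1 + 3*cos(1)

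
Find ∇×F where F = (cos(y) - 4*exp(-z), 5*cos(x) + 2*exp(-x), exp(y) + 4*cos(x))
(exp(y), 4*sin(x) + 4*exp(-z), -5*sin(x) + sin(y) - 2*exp(-x))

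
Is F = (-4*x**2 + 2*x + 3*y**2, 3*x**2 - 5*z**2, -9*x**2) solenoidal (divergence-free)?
No, ∇·F = 2 - 8*x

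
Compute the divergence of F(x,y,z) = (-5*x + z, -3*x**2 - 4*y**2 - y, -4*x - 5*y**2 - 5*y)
-8*y - 6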